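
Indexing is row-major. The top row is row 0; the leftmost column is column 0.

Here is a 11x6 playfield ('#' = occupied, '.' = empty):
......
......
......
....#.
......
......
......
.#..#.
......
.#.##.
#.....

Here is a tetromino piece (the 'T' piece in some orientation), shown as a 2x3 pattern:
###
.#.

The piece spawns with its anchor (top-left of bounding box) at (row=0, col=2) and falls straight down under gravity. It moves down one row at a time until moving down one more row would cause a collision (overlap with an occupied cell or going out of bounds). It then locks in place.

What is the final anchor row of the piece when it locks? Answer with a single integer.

Spawn at (row=0, col=2). Try each row:
  row 0: fits
  row 1: fits
  row 2: fits
  row 3: blocked -> lock at row 2

Answer: 2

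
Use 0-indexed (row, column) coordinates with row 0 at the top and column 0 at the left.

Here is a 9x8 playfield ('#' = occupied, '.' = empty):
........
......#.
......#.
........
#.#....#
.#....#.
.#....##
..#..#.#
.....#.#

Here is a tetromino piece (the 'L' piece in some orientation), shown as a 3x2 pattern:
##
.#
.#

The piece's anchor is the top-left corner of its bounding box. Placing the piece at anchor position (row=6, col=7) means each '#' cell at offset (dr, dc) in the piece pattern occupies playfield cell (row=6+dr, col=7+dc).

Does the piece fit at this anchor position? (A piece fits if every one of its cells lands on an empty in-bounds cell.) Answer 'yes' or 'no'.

Answer: no

Derivation:
Check each piece cell at anchor (6, 7):
  offset (0,0) -> (6,7): occupied ('#') -> FAIL
  offset (0,1) -> (6,8): out of bounds -> FAIL
  offset (1,1) -> (7,8): out of bounds -> FAIL
  offset (2,1) -> (8,8): out of bounds -> FAIL
All cells valid: no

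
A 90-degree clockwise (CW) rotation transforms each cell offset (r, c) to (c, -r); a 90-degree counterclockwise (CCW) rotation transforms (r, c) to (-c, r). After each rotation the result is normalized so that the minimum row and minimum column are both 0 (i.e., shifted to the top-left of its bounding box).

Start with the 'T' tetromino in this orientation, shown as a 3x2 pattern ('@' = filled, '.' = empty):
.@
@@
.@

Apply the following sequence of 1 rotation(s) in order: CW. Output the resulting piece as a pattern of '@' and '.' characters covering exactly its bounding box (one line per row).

Answer: .@.
@@@

Derivation:
Start:
.@
@@
.@
After rotation 1 (CW):
.@.
@@@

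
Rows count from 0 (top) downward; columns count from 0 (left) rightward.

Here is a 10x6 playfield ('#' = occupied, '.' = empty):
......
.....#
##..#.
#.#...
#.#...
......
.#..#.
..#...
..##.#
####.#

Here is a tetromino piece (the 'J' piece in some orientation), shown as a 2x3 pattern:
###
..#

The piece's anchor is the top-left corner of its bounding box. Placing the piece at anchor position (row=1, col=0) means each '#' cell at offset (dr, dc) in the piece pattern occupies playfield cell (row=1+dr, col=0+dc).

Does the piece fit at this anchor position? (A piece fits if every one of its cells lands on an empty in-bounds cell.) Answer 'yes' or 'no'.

Answer: yes

Derivation:
Check each piece cell at anchor (1, 0):
  offset (0,0) -> (1,0): empty -> OK
  offset (0,1) -> (1,1): empty -> OK
  offset (0,2) -> (1,2): empty -> OK
  offset (1,2) -> (2,2): empty -> OK
All cells valid: yes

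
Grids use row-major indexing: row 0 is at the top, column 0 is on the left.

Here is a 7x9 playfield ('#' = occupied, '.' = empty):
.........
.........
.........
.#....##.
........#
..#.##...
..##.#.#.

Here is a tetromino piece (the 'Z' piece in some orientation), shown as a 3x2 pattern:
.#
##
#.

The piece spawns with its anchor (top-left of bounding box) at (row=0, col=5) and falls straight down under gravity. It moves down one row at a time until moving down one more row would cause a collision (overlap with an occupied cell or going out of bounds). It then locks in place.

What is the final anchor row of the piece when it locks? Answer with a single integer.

Spawn at (row=0, col=5). Try each row:
  row 0: fits
  row 1: fits
  row 2: blocked -> lock at row 1

Answer: 1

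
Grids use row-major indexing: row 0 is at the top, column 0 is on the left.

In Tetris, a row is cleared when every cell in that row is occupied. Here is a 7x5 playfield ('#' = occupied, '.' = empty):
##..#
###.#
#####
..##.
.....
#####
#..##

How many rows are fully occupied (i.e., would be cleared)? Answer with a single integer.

Check each row:
  row 0: 2 empty cells -> not full
  row 1: 1 empty cell -> not full
  row 2: 0 empty cells -> FULL (clear)
  row 3: 3 empty cells -> not full
  row 4: 5 empty cells -> not full
  row 5: 0 empty cells -> FULL (clear)
  row 6: 2 empty cells -> not full
Total rows cleared: 2

Answer: 2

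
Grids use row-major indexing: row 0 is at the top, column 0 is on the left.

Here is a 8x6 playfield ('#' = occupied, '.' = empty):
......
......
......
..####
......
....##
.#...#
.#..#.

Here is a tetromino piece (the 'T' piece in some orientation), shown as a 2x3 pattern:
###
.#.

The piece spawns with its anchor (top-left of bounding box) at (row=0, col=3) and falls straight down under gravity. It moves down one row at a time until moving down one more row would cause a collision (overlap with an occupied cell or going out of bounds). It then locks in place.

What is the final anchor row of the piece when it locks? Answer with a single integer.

Spawn at (row=0, col=3). Try each row:
  row 0: fits
  row 1: fits
  row 2: blocked -> lock at row 1

Answer: 1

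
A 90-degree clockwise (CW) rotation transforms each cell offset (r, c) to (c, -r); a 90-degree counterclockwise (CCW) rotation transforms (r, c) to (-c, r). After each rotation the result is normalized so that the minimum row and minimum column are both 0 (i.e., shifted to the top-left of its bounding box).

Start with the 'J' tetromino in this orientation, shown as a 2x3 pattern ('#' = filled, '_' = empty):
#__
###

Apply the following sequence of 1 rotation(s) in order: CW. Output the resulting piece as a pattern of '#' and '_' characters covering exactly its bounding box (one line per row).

Answer: ##
#_
#_

Derivation:
Start:
#__
###
After rotation 1 (CW):
##
#_
#_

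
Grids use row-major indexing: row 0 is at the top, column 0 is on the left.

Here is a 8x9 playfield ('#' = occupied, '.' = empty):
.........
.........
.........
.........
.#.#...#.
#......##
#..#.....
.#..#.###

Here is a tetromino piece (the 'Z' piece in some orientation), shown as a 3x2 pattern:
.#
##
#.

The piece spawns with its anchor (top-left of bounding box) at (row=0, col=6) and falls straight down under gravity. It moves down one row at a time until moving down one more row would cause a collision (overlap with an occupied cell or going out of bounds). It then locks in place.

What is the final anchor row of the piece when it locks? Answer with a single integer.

Spawn at (row=0, col=6). Try each row:
  row 0: fits
  row 1: fits
  row 2: fits
  row 3: blocked -> lock at row 2

Answer: 2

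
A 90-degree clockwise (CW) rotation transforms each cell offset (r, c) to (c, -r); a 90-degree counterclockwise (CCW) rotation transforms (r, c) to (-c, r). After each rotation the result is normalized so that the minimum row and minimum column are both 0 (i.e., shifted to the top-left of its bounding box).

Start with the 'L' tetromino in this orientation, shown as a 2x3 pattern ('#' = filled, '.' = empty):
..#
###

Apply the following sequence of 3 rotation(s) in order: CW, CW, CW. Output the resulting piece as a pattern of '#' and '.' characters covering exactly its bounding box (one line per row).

Answer: ##
.#
.#

Derivation:
Start:
..#
###
After rotation 1 (CW):
#.
#.
##
After rotation 2 (CW):
###
#..
After rotation 3 (CW):
##
.#
.#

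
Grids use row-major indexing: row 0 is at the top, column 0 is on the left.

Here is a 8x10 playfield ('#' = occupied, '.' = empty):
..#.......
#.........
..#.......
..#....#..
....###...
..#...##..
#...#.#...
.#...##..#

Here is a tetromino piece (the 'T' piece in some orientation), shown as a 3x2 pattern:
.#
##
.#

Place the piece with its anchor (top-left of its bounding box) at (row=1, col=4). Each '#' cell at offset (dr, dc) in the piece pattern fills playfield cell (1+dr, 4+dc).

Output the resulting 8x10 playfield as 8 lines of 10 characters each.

Fill (1+0,4+1) = (1,5)
Fill (1+1,4+0) = (2,4)
Fill (1+1,4+1) = (2,5)
Fill (1+2,4+1) = (3,5)

Answer: ..#.......
#....#....
..#.##....
..#..#.#..
....###...
..#...##..
#...#.#...
.#...##..#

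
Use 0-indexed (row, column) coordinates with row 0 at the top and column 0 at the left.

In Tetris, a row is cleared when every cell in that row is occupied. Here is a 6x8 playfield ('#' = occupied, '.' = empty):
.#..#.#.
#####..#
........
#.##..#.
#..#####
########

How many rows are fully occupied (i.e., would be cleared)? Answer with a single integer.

Check each row:
  row 0: 5 empty cells -> not full
  row 1: 2 empty cells -> not full
  row 2: 8 empty cells -> not full
  row 3: 4 empty cells -> not full
  row 4: 2 empty cells -> not full
  row 5: 0 empty cells -> FULL (clear)
Total rows cleared: 1

Answer: 1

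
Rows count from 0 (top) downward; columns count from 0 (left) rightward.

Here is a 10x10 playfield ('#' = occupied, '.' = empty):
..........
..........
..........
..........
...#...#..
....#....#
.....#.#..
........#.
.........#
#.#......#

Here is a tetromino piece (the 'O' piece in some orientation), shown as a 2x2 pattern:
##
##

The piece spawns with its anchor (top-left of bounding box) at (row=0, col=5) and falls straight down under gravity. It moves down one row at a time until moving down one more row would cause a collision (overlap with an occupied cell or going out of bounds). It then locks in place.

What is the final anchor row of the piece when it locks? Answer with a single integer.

Answer: 4

Derivation:
Spawn at (row=0, col=5). Try each row:
  row 0: fits
  row 1: fits
  row 2: fits
  row 3: fits
  row 4: fits
  row 5: blocked -> lock at row 4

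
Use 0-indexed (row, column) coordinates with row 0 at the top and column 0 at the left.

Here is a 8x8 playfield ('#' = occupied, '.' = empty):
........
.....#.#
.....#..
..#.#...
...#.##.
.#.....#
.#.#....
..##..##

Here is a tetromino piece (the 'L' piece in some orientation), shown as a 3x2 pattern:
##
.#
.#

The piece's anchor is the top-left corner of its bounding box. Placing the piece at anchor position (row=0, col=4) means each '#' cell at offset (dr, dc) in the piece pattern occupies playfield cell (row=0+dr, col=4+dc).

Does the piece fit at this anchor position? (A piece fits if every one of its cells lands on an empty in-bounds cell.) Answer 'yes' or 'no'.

Answer: no

Derivation:
Check each piece cell at anchor (0, 4):
  offset (0,0) -> (0,4): empty -> OK
  offset (0,1) -> (0,5): empty -> OK
  offset (1,1) -> (1,5): occupied ('#') -> FAIL
  offset (2,1) -> (2,5): occupied ('#') -> FAIL
All cells valid: no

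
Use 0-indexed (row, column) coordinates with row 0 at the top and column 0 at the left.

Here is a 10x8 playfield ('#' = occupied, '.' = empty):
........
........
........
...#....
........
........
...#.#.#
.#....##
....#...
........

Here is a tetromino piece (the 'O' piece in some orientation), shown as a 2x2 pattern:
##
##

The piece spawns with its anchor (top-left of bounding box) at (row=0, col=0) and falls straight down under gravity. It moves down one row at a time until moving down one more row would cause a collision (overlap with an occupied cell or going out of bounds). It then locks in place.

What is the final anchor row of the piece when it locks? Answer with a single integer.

Spawn at (row=0, col=0). Try each row:
  row 0: fits
  row 1: fits
  row 2: fits
  row 3: fits
  row 4: fits
  row 5: fits
  row 6: blocked -> lock at row 5

Answer: 5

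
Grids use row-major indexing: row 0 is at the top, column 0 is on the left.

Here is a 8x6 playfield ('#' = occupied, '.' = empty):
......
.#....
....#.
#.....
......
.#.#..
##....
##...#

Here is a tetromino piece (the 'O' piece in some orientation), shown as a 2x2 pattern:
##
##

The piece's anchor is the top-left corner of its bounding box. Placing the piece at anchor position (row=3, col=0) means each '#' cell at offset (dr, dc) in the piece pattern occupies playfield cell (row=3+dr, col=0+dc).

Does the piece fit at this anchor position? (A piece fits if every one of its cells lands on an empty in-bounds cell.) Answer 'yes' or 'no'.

Answer: no

Derivation:
Check each piece cell at anchor (3, 0):
  offset (0,0) -> (3,0): occupied ('#') -> FAIL
  offset (0,1) -> (3,1): empty -> OK
  offset (1,0) -> (4,0): empty -> OK
  offset (1,1) -> (4,1): empty -> OK
All cells valid: no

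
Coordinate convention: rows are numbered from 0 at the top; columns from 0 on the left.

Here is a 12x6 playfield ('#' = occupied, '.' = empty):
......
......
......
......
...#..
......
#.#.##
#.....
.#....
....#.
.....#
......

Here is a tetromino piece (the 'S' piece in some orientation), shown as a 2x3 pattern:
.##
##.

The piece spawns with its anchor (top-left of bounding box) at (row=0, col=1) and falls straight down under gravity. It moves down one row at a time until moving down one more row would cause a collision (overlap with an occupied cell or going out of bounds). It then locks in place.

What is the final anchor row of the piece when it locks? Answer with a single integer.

Answer: 3

Derivation:
Spawn at (row=0, col=1). Try each row:
  row 0: fits
  row 1: fits
  row 2: fits
  row 3: fits
  row 4: blocked -> lock at row 3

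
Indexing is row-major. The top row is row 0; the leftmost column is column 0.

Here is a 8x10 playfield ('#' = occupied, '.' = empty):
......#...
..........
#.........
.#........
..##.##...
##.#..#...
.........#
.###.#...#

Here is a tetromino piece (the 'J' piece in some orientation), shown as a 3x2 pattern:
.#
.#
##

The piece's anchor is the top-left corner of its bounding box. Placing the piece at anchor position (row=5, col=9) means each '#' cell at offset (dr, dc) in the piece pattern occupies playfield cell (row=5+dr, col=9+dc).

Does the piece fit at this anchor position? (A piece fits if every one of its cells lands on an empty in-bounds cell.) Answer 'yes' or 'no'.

Answer: no

Derivation:
Check each piece cell at anchor (5, 9):
  offset (0,1) -> (5,10): out of bounds -> FAIL
  offset (1,1) -> (6,10): out of bounds -> FAIL
  offset (2,0) -> (7,9): occupied ('#') -> FAIL
  offset (2,1) -> (7,10): out of bounds -> FAIL
All cells valid: no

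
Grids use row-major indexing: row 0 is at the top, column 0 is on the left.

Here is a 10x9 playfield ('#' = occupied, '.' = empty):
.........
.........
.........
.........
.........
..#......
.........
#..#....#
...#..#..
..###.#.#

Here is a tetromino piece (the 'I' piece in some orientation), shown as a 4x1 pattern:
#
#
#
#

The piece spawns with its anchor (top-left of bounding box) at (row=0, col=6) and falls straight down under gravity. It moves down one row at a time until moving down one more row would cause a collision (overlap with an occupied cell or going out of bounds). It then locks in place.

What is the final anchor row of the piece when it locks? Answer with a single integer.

Answer: 4

Derivation:
Spawn at (row=0, col=6). Try each row:
  row 0: fits
  row 1: fits
  row 2: fits
  row 3: fits
  row 4: fits
  row 5: blocked -> lock at row 4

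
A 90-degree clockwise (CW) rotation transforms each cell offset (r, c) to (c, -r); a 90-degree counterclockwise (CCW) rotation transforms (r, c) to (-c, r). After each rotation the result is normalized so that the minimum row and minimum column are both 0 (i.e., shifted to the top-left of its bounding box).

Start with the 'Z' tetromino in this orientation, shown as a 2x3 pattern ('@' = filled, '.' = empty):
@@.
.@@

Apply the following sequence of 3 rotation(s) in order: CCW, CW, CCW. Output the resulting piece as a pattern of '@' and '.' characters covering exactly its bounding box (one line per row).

Answer: .@
@@
@.

Derivation:
Start:
@@.
.@@
After rotation 1 (CCW):
.@
@@
@.
After rotation 2 (CW):
@@.
.@@
After rotation 3 (CCW):
.@
@@
@.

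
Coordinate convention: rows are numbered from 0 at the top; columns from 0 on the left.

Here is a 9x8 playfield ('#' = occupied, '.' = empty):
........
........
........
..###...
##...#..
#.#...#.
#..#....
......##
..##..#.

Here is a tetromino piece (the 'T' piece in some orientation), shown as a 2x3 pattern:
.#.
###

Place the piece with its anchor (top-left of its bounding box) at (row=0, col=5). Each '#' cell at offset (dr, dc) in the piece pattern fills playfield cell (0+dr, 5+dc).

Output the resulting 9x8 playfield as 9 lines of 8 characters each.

Answer: ......#.
.....###
........
..###...
##...#..
#.#...#.
#..#....
......##
..##..#.

Derivation:
Fill (0+0,5+1) = (0,6)
Fill (0+1,5+0) = (1,5)
Fill (0+1,5+1) = (1,6)
Fill (0+1,5+2) = (1,7)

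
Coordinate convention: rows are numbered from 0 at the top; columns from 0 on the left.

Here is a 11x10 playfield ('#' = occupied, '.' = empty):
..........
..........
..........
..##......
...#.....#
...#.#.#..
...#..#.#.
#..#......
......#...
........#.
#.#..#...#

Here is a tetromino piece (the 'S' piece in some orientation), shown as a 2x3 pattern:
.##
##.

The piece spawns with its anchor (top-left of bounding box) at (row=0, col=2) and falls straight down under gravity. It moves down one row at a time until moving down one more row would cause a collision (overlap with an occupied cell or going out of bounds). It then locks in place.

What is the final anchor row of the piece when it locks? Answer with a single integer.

Spawn at (row=0, col=2). Try each row:
  row 0: fits
  row 1: fits
  row 2: blocked -> lock at row 1

Answer: 1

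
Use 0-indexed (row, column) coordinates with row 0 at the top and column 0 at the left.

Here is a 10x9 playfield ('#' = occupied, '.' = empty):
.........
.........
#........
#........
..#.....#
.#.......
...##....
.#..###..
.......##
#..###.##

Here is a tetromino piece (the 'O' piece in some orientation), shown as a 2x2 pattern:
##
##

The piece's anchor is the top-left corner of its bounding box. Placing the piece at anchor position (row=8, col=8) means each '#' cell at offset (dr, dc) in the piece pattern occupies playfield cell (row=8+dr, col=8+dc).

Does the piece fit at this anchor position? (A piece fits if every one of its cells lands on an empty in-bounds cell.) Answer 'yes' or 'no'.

Check each piece cell at anchor (8, 8):
  offset (0,0) -> (8,8): occupied ('#') -> FAIL
  offset (0,1) -> (8,9): out of bounds -> FAIL
  offset (1,0) -> (9,8): occupied ('#') -> FAIL
  offset (1,1) -> (9,9): out of bounds -> FAIL
All cells valid: no

Answer: no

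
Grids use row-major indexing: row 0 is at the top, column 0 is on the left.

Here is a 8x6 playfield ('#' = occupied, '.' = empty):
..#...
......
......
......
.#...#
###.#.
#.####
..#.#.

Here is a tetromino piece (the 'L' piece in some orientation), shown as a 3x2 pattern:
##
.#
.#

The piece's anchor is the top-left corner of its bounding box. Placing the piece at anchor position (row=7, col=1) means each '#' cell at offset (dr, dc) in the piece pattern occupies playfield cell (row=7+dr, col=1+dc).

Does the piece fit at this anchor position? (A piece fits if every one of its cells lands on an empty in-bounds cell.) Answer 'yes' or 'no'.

Answer: no

Derivation:
Check each piece cell at anchor (7, 1):
  offset (0,0) -> (7,1): empty -> OK
  offset (0,1) -> (7,2): occupied ('#') -> FAIL
  offset (1,1) -> (8,2): out of bounds -> FAIL
  offset (2,1) -> (9,2): out of bounds -> FAIL
All cells valid: no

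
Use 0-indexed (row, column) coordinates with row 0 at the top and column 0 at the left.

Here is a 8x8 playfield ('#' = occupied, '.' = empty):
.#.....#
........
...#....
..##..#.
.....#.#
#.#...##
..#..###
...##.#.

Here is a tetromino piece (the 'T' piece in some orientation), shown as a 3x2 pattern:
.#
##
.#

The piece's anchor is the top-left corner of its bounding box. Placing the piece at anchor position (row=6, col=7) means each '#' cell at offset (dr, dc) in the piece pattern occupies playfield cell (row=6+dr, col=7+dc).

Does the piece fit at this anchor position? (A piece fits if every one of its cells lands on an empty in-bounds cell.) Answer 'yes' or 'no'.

Answer: no

Derivation:
Check each piece cell at anchor (6, 7):
  offset (0,1) -> (6,8): out of bounds -> FAIL
  offset (1,0) -> (7,7): empty -> OK
  offset (1,1) -> (7,8): out of bounds -> FAIL
  offset (2,1) -> (8,8): out of bounds -> FAIL
All cells valid: no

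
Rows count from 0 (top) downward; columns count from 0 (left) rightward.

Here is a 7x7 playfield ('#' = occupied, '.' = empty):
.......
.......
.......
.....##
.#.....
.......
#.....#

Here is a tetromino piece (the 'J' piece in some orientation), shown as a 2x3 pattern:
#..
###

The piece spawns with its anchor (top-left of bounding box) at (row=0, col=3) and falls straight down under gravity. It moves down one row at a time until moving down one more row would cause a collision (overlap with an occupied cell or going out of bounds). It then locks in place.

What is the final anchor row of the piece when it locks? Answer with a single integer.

Answer: 1

Derivation:
Spawn at (row=0, col=3). Try each row:
  row 0: fits
  row 1: fits
  row 2: blocked -> lock at row 1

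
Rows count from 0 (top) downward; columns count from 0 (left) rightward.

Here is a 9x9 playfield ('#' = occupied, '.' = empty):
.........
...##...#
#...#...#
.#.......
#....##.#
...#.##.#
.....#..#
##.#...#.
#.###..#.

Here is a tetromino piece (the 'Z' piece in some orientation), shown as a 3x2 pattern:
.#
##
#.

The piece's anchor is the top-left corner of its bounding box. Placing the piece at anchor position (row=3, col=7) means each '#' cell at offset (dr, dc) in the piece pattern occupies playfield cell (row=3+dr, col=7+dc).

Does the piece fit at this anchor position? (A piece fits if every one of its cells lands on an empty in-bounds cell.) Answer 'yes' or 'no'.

Answer: no

Derivation:
Check each piece cell at anchor (3, 7):
  offset (0,1) -> (3,8): empty -> OK
  offset (1,0) -> (4,7): empty -> OK
  offset (1,1) -> (4,8): occupied ('#') -> FAIL
  offset (2,0) -> (5,7): empty -> OK
All cells valid: no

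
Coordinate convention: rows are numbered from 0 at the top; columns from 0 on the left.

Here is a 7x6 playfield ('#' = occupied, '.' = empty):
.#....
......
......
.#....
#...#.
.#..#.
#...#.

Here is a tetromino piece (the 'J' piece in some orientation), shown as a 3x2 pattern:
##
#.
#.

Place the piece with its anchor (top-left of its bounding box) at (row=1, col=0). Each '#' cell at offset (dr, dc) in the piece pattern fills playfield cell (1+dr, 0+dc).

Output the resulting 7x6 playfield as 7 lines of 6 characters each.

Fill (1+0,0+0) = (1,0)
Fill (1+0,0+1) = (1,1)
Fill (1+1,0+0) = (2,0)
Fill (1+2,0+0) = (3,0)

Answer: .#....
##....
#.....
##....
#...#.
.#..#.
#...#.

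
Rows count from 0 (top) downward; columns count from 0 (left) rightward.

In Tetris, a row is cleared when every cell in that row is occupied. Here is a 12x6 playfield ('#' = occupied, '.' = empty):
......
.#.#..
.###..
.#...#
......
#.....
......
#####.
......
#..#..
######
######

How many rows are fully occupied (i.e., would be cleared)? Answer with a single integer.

Check each row:
  row 0: 6 empty cells -> not full
  row 1: 4 empty cells -> not full
  row 2: 3 empty cells -> not full
  row 3: 4 empty cells -> not full
  row 4: 6 empty cells -> not full
  row 5: 5 empty cells -> not full
  row 6: 6 empty cells -> not full
  row 7: 1 empty cell -> not full
  row 8: 6 empty cells -> not full
  row 9: 4 empty cells -> not full
  row 10: 0 empty cells -> FULL (clear)
  row 11: 0 empty cells -> FULL (clear)
Total rows cleared: 2

Answer: 2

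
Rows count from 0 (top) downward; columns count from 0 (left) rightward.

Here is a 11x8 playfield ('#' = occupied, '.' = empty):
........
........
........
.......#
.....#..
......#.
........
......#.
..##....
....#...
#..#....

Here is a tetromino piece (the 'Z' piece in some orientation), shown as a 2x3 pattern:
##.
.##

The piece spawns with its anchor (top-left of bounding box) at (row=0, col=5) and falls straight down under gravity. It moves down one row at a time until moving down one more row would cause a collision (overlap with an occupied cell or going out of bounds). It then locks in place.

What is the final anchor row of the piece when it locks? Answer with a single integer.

Spawn at (row=0, col=5). Try each row:
  row 0: fits
  row 1: fits
  row 2: blocked -> lock at row 1

Answer: 1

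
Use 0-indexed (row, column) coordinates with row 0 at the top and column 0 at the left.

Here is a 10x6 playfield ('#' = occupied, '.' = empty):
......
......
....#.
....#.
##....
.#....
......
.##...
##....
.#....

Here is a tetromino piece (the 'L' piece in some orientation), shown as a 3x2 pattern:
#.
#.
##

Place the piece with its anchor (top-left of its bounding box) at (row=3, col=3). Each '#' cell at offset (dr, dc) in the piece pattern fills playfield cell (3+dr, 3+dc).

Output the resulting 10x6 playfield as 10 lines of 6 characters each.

Fill (3+0,3+0) = (3,3)
Fill (3+1,3+0) = (4,3)
Fill (3+2,3+0) = (5,3)
Fill (3+2,3+1) = (5,4)

Answer: ......
......
....#.
...##.
##.#..
.#.##.
......
.##...
##....
.#....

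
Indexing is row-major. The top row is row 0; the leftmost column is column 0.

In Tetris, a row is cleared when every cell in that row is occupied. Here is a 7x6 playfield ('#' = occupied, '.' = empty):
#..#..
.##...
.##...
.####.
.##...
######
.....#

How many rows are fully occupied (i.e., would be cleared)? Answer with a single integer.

Answer: 1

Derivation:
Check each row:
  row 0: 4 empty cells -> not full
  row 1: 4 empty cells -> not full
  row 2: 4 empty cells -> not full
  row 3: 2 empty cells -> not full
  row 4: 4 empty cells -> not full
  row 5: 0 empty cells -> FULL (clear)
  row 6: 5 empty cells -> not full
Total rows cleared: 1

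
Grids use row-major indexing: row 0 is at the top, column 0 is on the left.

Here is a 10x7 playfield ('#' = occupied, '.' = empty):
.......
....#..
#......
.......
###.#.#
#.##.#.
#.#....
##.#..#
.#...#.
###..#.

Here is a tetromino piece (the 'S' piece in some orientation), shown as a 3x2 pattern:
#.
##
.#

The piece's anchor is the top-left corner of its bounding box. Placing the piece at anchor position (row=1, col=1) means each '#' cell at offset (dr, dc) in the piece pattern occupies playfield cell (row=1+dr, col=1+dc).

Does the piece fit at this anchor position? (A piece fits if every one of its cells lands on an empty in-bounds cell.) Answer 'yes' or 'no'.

Answer: yes

Derivation:
Check each piece cell at anchor (1, 1):
  offset (0,0) -> (1,1): empty -> OK
  offset (1,0) -> (2,1): empty -> OK
  offset (1,1) -> (2,2): empty -> OK
  offset (2,1) -> (3,2): empty -> OK
All cells valid: yes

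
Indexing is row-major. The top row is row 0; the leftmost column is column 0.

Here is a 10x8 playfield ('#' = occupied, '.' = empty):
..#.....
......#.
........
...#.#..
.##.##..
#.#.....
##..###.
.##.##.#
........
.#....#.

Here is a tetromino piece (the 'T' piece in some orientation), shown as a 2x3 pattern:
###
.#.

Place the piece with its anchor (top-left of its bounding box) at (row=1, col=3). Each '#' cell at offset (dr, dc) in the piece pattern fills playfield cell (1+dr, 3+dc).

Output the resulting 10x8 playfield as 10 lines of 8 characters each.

Fill (1+0,3+0) = (1,3)
Fill (1+0,3+1) = (1,4)
Fill (1+0,3+2) = (1,5)
Fill (1+1,3+1) = (2,4)

Answer: ..#.....
...####.
....#...
...#.#..
.##.##..
#.#.....
##..###.
.##.##.#
........
.#....#.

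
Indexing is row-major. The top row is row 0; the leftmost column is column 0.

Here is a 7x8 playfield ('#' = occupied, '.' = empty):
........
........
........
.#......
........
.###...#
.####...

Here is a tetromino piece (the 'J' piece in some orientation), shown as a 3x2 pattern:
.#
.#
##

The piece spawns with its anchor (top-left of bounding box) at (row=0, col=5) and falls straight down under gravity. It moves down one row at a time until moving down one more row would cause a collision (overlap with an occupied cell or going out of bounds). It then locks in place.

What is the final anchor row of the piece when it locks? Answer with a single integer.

Spawn at (row=0, col=5). Try each row:
  row 0: fits
  row 1: fits
  row 2: fits
  row 3: fits
  row 4: fits
  row 5: blocked -> lock at row 4

Answer: 4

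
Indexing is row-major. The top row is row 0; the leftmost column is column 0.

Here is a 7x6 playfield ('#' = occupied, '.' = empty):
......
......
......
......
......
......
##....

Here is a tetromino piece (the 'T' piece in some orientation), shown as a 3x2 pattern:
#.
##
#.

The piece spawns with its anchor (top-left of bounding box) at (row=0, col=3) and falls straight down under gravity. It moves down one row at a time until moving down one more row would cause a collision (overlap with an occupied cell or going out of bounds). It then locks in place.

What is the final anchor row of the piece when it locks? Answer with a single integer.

Answer: 4

Derivation:
Spawn at (row=0, col=3). Try each row:
  row 0: fits
  row 1: fits
  row 2: fits
  row 3: fits
  row 4: fits
  row 5: blocked -> lock at row 4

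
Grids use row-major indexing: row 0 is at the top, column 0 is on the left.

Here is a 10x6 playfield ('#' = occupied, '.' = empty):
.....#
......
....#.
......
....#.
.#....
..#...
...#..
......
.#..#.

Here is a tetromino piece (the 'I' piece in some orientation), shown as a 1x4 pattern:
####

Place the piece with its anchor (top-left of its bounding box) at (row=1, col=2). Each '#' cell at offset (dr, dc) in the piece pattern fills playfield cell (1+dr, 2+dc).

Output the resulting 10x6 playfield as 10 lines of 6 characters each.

Answer: .....#
..####
....#.
......
....#.
.#....
..#...
...#..
......
.#..#.

Derivation:
Fill (1+0,2+0) = (1,2)
Fill (1+0,2+1) = (1,3)
Fill (1+0,2+2) = (1,4)
Fill (1+0,2+3) = (1,5)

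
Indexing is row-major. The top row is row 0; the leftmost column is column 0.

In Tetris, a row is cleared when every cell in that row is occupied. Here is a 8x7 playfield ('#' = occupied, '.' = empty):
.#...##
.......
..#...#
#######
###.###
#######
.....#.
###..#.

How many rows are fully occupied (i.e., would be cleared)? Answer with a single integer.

Answer: 2

Derivation:
Check each row:
  row 0: 4 empty cells -> not full
  row 1: 7 empty cells -> not full
  row 2: 5 empty cells -> not full
  row 3: 0 empty cells -> FULL (clear)
  row 4: 1 empty cell -> not full
  row 5: 0 empty cells -> FULL (clear)
  row 6: 6 empty cells -> not full
  row 7: 3 empty cells -> not full
Total rows cleared: 2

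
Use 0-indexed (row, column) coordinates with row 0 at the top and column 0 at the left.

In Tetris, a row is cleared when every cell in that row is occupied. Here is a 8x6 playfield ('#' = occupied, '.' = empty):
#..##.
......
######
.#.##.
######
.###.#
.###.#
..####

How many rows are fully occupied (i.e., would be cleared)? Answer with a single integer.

Answer: 2

Derivation:
Check each row:
  row 0: 3 empty cells -> not full
  row 1: 6 empty cells -> not full
  row 2: 0 empty cells -> FULL (clear)
  row 3: 3 empty cells -> not full
  row 4: 0 empty cells -> FULL (clear)
  row 5: 2 empty cells -> not full
  row 6: 2 empty cells -> not full
  row 7: 2 empty cells -> not full
Total rows cleared: 2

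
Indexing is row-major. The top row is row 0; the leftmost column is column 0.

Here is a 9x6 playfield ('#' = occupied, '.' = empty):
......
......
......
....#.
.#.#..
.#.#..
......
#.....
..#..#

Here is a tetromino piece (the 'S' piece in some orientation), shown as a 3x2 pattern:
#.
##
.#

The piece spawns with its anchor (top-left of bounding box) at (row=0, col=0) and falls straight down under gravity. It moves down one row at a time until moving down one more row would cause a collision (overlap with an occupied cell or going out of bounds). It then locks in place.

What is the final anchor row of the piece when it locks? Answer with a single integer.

Answer: 1

Derivation:
Spawn at (row=0, col=0). Try each row:
  row 0: fits
  row 1: fits
  row 2: blocked -> lock at row 1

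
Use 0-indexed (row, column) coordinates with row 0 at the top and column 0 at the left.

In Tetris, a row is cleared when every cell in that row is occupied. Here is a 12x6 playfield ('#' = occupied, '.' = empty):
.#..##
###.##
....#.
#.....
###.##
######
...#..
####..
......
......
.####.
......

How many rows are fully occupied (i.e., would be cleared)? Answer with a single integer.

Answer: 1

Derivation:
Check each row:
  row 0: 3 empty cells -> not full
  row 1: 1 empty cell -> not full
  row 2: 5 empty cells -> not full
  row 3: 5 empty cells -> not full
  row 4: 1 empty cell -> not full
  row 5: 0 empty cells -> FULL (clear)
  row 6: 5 empty cells -> not full
  row 7: 2 empty cells -> not full
  row 8: 6 empty cells -> not full
  row 9: 6 empty cells -> not full
  row 10: 2 empty cells -> not full
  row 11: 6 empty cells -> not full
Total rows cleared: 1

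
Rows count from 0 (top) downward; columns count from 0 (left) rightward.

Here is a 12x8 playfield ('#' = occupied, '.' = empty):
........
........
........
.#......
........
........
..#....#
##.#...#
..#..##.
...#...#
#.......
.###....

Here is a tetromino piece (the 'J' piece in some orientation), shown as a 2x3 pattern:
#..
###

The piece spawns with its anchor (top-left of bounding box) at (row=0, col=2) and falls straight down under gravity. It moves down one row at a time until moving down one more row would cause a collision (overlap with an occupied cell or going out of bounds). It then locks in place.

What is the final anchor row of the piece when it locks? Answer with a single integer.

Answer: 4

Derivation:
Spawn at (row=0, col=2). Try each row:
  row 0: fits
  row 1: fits
  row 2: fits
  row 3: fits
  row 4: fits
  row 5: blocked -> lock at row 4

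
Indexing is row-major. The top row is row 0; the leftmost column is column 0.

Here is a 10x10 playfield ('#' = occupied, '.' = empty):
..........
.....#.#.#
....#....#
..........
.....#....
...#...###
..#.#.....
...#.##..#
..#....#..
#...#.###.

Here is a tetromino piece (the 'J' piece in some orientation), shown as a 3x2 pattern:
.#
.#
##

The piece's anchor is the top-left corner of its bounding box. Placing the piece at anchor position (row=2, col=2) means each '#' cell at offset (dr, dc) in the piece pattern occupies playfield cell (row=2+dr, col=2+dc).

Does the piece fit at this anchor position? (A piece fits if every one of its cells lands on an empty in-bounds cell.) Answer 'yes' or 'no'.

Answer: yes

Derivation:
Check each piece cell at anchor (2, 2):
  offset (0,1) -> (2,3): empty -> OK
  offset (1,1) -> (3,3): empty -> OK
  offset (2,0) -> (4,2): empty -> OK
  offset (2,1) -> (4,3): empty -> OK
All cells valid: yes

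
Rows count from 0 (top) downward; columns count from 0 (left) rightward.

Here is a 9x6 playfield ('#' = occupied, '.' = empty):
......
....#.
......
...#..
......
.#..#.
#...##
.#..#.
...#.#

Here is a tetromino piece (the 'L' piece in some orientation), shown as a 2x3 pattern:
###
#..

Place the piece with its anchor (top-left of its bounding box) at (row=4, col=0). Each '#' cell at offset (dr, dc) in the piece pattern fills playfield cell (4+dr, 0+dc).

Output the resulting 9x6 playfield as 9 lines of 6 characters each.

Answer: ......
....#.
......
...#..
###...
##..#.
#...##
.#..#.
...#.#

Derivation:
Fill (4+0,0+0) = (4,0)
Fill (4+0,0+1) = (4,1)
Fill (4+0,0+2) = (4,2)
Fill (4+1,0+0) = (5,0)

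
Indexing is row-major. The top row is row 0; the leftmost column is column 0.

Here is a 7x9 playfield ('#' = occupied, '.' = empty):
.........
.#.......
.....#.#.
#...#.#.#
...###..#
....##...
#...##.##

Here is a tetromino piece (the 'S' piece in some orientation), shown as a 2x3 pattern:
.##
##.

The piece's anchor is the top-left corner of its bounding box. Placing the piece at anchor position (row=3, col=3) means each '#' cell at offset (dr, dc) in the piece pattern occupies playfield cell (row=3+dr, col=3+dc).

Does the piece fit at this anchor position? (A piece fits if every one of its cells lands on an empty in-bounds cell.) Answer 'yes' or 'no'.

Check each piece cell at anchor (3, 3):
  offset (0,1) -> (3,4): occupied ('#') -> FAIL
  offset (0,2) -> (3,5): empty -> OK
  offset (1,0) -> (4,3): occupied ('#') -> FAIL
  offset (1,1) -> (4,4): occupied ('#') -> FAIL
All cells valid: no

Answer: no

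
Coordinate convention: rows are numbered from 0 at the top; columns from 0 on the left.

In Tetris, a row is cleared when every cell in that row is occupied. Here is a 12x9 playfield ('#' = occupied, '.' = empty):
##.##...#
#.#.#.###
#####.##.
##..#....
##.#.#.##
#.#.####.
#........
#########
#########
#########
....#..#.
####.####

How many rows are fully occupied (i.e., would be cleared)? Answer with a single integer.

Answer: 3

Derivation:
Check each row:
  row 0: 4 empty cells -> not full
  row 1: 3 empty cells -> not full
  row 2: 2 empty cells -> not full
  row 3: 6 empty cells -> not full
  row 4: 3 empty cells -> not full
  row 5: 3 empty cells -> not full
  row 6: 8 empty cells -> not full
  row 7: 0 empty cells -> FULL (clear)
  row 8: 0 empty cells -> FULL (clear)
  row 9: 0 empty cells -> FULL (clear)
  row 10: 7 empty cells -> not full
  row 11: 1 empty cell -> not full
Total rows cleared: 3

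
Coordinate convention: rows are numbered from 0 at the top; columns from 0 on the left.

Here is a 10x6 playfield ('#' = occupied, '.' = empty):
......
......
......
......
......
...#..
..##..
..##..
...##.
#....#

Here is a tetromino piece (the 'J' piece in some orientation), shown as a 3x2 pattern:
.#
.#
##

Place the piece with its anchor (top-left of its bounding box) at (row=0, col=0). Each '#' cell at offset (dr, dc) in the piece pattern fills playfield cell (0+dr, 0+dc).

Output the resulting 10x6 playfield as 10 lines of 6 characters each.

Fill (0+0,0+1) = (0,1)
Fill (0+1,0+1) = (1,1)
Fill (0+2,0+0) = (2,0)
Fill (0+2,0+1) = (2,1)

Answer: .#....
.#....
##....
......
......
...#..
..##..
..##..
...##.
#....#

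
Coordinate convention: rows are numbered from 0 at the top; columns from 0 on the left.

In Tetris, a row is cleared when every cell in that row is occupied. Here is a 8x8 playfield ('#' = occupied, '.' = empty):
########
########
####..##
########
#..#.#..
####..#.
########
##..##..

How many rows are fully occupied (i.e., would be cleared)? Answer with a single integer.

Answer: 4

Derivation:
Check each row:
  row 0: 0 empty cells -> FULL (clear)
  row 1: 0 empty cells -> FULL (clear)
  row 2: 2 empty cells -> not full
  row 3: 0 empty cells -> FULL (clear)
  row 4: 5 empty cells -> not full
  row 5: 3 empty cells -> not full
  row 6: 0 empty cells -> FULL (clear)
  row 7: 4 empty cells -> not full
Total rows cleared: 4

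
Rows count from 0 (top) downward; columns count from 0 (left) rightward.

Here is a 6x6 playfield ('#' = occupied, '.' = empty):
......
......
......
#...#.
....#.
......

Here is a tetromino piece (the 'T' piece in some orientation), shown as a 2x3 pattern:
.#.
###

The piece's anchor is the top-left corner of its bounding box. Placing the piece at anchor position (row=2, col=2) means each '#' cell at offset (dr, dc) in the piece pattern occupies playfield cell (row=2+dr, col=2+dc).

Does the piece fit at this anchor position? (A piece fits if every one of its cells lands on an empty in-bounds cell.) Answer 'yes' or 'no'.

Check each piece cell at anchor (2, 2):
  offset (0,1) -> (2,3): empty -> OK
  offset (1,0) -> (3,2): empty -> OK
  offset (1,1) -> (3,3): empty -> OK
  offset (1,2) -> (3,4): occupied ('#') -> FAIL
All cells valid: no

Answer: no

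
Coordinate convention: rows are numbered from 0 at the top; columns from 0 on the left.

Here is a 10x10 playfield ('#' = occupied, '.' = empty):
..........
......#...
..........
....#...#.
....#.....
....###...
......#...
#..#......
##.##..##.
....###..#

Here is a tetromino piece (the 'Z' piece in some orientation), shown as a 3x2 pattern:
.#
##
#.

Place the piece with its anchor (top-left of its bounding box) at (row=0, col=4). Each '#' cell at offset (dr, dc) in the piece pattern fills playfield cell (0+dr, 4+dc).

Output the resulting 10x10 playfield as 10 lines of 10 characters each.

Answer: .....#....
....###...
....#.....
....#...#.
....#.....
....###...
......#...
#..#......
##.##..##.
....###..#

Derivation:
Fill (0+0,4+1) = (0,5)
Fill (0+1,4+0) = (1,4)
Fill (0+1,4+1) = (1,5)
Fill (0+2,4+0) = (2,4)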